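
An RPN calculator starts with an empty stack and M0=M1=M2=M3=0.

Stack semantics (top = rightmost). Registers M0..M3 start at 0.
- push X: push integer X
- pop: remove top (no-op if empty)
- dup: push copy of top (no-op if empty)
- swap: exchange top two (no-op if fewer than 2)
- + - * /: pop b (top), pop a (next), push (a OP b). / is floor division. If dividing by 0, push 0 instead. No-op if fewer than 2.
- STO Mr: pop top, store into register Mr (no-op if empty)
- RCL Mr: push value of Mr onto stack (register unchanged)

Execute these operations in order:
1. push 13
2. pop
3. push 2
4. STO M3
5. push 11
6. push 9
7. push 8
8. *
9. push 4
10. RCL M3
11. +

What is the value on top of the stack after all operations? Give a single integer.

Answer: 6

Derivation:
After op 1 (push 13): stack=[13] mem=[0,0,0,0]
After op 2 (pop): stack=[empty] mem=[0,0,0,0]
After op 3 (push 2): stack=[2] mem=[0,0,0,0]
After op 4 (STO M3): stack=[empty] mem=[0,0,0,2]
After op 5 (push 11): stack=[11] mem=[0,0,0,2]
After op 6 (push 9): stack=[11,9] mem=[0,0,0,2]
After op 7 (push 8): stack=[11,9,8] mem=[0,0,0,2]
After op 8 (*): stack=[11,72] mem=[0,0,0,2]
After op 9 (push 4): stack=[11,72,4] mem=[0,0,0,2]
After op 10 (RCL M3): stack=[11,72,4,2] mem=[0,0,0,2]
After op 11 (+): stack=[11,72,6] mem=[0,0,0,2]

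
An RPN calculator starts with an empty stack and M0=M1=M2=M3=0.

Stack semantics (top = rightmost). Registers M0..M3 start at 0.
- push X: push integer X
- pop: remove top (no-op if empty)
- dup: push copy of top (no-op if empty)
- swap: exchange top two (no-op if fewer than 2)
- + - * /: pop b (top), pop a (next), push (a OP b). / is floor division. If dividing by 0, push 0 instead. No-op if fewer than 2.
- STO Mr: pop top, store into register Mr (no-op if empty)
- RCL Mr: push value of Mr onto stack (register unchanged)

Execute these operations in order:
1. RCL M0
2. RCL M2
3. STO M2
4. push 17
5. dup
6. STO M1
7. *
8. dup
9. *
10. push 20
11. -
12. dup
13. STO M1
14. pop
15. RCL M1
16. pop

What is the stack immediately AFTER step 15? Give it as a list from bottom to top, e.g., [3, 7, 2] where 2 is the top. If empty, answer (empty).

After op 1 (RCL M0): stack=[0] mem=[0,0,0,0]
After op 2 (RCL M2): stack=[0,0] mem=[0,0,0,0]
After op 3 (STO M2): stack=[0] mem=[0,0,0,0]
After op 4 (push 17): stack=[0,17] mem=[0,0,0,0]
After op 5 (dup): stack=[0,17,17] mem=[0,0,0,0]
After op 6 (STO M1): stack=[0,17] mem=[0,17,0,0]
After op 7 (*): stack=[0] mem=[0,17,0,0]
After op 8 (dup): stack=[0,0] mem=[0,17,0,0]
After op 9 (*): stack=[0] mem=[0,17,0,0]
After op 10 (push 20): stack=[0,20] mem=[0,17,0,0]
After op 11 (-): stack=[-20] mem=[0,17,0,0]
After op 12 (dup): stack=[-20,-20] mem=[0,17,0,0]
After op 13 (STO M1): stack=[-20] mem=[0,-20,0,0]
After op 14 (pop): stack=[empty] mem=[0,-20,0,0]
After op 15 (RCL M1): stack=[-20] mem=[0,-20,0,0]

[-20]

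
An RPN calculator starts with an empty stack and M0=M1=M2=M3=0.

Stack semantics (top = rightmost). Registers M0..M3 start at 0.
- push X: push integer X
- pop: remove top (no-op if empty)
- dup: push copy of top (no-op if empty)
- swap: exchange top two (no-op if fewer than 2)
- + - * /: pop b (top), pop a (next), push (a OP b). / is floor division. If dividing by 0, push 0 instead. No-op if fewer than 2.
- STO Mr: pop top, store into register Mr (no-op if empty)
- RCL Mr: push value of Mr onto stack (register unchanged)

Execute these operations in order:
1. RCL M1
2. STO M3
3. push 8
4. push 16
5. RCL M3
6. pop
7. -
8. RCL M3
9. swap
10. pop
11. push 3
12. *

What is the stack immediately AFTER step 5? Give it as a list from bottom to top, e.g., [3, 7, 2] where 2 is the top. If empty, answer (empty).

After op 1 (RCL M1): stack=[0] mem=[0,0,0,0]
After op 2 (STO M3): stack=[empty] mem=[0,0,0,0]
After op 3 (push 8): stack=[8] mem=[0,0,0,0]
After op 4 (push 16): stack=[8,16] mem=[0,0,0,0]
After op 5 (RCL M3): stack=[8,16,0] mem=[0,0,0,0]

[8, 16, 0]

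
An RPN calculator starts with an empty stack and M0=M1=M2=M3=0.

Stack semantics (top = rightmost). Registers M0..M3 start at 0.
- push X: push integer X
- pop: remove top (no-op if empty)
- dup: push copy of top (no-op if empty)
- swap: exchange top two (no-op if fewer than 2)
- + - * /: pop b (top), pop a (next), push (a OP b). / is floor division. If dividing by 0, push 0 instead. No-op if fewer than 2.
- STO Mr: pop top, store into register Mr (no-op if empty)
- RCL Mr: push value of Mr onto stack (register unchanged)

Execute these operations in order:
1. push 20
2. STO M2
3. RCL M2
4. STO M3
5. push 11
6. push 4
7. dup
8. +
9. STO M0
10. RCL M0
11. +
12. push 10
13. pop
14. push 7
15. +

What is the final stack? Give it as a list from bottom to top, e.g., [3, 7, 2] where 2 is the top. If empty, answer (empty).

After op 1 (push 20): stack=[20] mem=[0,0,0,0]
After op 2 (STO M2): stack=[empty] mem=[0,0,20,0]
After op 3 (RCL M2): stack=[20] mem=[0,0,20,0]
After op 4 (STO M3): stack=[empty] mem=[0,0,20,20]
After op 5 (push 11): stack=[11] mem=[0,0,20,20]
After op 6 (push 4): stack=[11,4] mem=[0,0,20,20]
After op 7 (dup): stack=[11,4,4] mem=[0,0,20,20]
After op 8 (+): stack=[11,8] mem=[0,0,20,20]
After op 9 (STO M0): stack=[11] mem=[8,0,20,20]
After op 10 (RCL M0): stack=[11,8] mem=[8,0,20,20]
After op 11 (+): stack=[19] mem=[8,0,20,20]
After op 12 (push 10): stack=[19,10] mem=[8,0,20,20]
After op 13 (pop): stack=[19] mem=[8,0,20,20]
After op 14 (push 7): stack=[19,7] mem=[8,0,20,20]
After op 15 (+): stack=[26] mem=[8,0,20,20]

Answer: [26]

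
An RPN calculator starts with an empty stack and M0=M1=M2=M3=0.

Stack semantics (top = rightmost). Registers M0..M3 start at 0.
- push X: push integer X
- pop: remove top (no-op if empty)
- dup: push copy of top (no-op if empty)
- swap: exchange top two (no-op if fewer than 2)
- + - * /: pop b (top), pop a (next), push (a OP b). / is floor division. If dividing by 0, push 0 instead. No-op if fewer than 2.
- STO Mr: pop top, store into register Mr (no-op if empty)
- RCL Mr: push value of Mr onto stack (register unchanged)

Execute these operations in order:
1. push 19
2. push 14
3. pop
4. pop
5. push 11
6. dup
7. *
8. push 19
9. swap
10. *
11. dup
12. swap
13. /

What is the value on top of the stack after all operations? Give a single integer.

After op 1 (push 19): stack=[19] mem=[0,0,0,0]
After op 2 (push 14): stack=[19,14] mem=[0,0,0,0]
After op 3 (pop): stack=[19] mem=[0,0,0,0]
After op 4 (pop): stack=[empty] mem=[0,0,0,0]
After op 5 (push 11): stack=[11] mem=[0,0,0,0]
After op 6 (dup): stack=[11,11] mem=[0,0,0,0]
After op 7 (*): stack=[121] mem=[0,0,0,0]
After op 8 (push 19): stack=[121,19] mem=[0,0,0,0]
After op 9 (swap): stack=[19,121] mem=[0,0,0,0]
After op 10 (*): stack=[2299] mem=[0,0,0,0]
After op 11 (dup): stack=[2299,2299] mem=[0,0,0,0]
After op 12 (swap): stack=[2299,2299] mem=[0,0,0,0]
After op 13 (/): stack=[1] mem=[0,0,0,0]

Answer: 1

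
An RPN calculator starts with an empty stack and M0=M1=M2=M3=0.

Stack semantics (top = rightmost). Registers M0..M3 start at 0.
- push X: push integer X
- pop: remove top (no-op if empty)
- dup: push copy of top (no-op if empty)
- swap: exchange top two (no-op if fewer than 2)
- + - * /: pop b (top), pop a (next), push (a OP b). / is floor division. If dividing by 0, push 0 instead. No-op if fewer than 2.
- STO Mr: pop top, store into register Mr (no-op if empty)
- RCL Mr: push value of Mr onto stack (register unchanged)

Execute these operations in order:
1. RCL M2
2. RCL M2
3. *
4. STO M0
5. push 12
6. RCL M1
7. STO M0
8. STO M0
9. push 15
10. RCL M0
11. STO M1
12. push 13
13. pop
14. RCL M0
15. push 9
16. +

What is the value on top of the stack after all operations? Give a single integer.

After op 1 (RCL M2): stack=[0] mem=[0,0,0,0]
After op 2 (RCL M2): stack=[0,0] mem=[0,0,0,0]
After op 3 (*): stack=[0] mem=[0,0,0,0]
After op 4 (STO M0): stack=[empty] mem=[0,0,0,0]
After op 5 (push 12): stack=[12] mem=[0,0,0,0]
After op 6 (RCL M1): stack=[12,0] mem=[0,0,0,0]
After op 7 (STO M0): stack=[12] mem=[0,0,0,0]
After op 8 (STO M0): stack=[empty] mem=[12,0,0,0]
After op 9 (push 15): stack=[15] mem=[12,0,0,0]
After op 10 (RCL M0): stack=[15,12] mem=[12,0,0,0]
After op 11 (STO M1): stack=[15] mem=[12,12,0,0]
After op 12 (push 13): stack=[15,13] mem=[12,12,0,0]
After op 13 (pop): stack=[15] mem=[12,12,0,0]
After op 14 (RCL M0): stack=[15,12] mem=[12,12,0,0]
After op 15 (push 9): stack=[15,12,9] mem=[12,12,0,0]
After op 16 (+): stack=[15,21] mem=[12,12,0,0]

Answer: 21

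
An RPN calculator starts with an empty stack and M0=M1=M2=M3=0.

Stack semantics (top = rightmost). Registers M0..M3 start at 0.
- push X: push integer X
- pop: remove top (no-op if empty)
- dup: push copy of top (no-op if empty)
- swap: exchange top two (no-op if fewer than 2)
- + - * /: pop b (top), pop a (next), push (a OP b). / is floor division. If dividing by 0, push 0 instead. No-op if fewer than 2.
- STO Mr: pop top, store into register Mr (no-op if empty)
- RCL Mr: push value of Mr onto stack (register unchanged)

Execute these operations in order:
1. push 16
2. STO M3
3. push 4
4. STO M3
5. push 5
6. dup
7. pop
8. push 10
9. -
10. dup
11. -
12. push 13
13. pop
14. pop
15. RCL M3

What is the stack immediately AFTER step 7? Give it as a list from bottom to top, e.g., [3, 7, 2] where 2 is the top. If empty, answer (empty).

After op 1 (push 16): stack=[16] mem=[0,0,0,0]
After op 2 (STO M3): stack=[empty] mem=[0,0,0,16]
After op 3 (push 4): stack=[4] mem=[0,0,0,16]
After op 4 (STO M3): stack=[empty] mem=[0,0,0,4]
After op 5 (push 5): stack=[5] mem=[0,0,0,4]
After op 6 (dup): stack=[5,5] mem=[0,0,0,4]
After op 7 (pop): stack=[5] mem=[0,0,0,4]

[5]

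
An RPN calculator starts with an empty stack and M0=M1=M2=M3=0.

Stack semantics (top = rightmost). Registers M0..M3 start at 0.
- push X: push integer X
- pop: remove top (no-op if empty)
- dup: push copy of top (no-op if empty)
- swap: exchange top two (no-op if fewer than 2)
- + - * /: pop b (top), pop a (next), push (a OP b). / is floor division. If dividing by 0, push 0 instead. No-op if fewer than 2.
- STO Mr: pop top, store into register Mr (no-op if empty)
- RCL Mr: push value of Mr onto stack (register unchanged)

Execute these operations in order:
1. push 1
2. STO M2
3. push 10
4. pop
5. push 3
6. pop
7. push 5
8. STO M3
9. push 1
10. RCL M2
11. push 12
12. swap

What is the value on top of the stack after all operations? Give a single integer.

After op 1 (push 1): stack=[1] mem=[0,0,0,0]
After op 2 (STO M2): stack=[empty] mem=[0,0,1,0]
After op 3 (push 10): stack=[10] mem=[0,0,1,0]
After op 4 (pop): stack=[empty] mem=[0,0,1,0]
After op 5 (push 3): stack=[3] mem=[0,0,1,0]
After op 6 (pop): stack=[empty] mem=[0,0,1,0]
After op 7 (push 5): stack=[5] mem=[0,0,1,0]
After op 8 (STO M3): stack=[empty] mem=[0,0,1,5]
After op 9 (push 1): stack=[1] mem=[0,0,1,5]
After op 10 (RCL M2): stack=[1,1] mem=[0,0,1,5]
After op 11 (push 12): stack=[1,1,12] mem=[0,0,1,5]
After op 12 (swap): stack=[1,12,1] mem=[0,0,1,5]

Answer: 1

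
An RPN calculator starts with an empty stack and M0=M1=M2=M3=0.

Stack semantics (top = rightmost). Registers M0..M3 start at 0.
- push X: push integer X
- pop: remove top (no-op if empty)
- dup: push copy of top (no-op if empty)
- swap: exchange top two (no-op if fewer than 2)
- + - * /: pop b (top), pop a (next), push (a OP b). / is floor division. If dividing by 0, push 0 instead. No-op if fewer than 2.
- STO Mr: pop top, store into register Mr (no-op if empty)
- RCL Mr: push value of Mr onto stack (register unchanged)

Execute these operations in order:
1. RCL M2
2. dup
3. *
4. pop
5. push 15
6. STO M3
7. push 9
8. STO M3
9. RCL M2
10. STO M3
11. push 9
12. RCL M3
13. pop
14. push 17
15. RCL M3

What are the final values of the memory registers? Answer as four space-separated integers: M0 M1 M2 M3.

After op 1 (RCL M2): stack=[0] mem=[0,0,0,0]
After op 2 (dup): stack=[0,0] mem=[0,0,0,0]
After op 3 (*): stack=[0] mem=[0,0,0,0]
After op 4 (pop): stack=[empty] mem=[0,0,0,0]
After op 5 (push 15): stack=[15] mem=[0,0,0,0]
After op 6 (STO M3): stack=[empty] mem=[0,0,0,15]
After op 7 (push 9): stack=[9] mem=[0,0,0,15]
After op 8 (STO M3): stack=[empty] mem=[0,0,0,9]
After op 9 (RCL M2): stack=[0] mem=[0,0,0,9]
After op 10 (STO M3): stack=[empty] mem=[0,0,0,0]
After op 11 (push 9): stack=[9] mem=[0,0,0,0]
After op 12 (RCL M3): stack=[9,0] mem=[0,0,0,0]
After op 13 (pop): stack=[9] mem=[0,0,0,0]
After op 14 (push 17): stack=[9,17] mem=[0,0,0,0]
After op 15 (RCL M3): stack=[9,17,0] mem=[0,0,0,0]

Answer: 0 0 0 0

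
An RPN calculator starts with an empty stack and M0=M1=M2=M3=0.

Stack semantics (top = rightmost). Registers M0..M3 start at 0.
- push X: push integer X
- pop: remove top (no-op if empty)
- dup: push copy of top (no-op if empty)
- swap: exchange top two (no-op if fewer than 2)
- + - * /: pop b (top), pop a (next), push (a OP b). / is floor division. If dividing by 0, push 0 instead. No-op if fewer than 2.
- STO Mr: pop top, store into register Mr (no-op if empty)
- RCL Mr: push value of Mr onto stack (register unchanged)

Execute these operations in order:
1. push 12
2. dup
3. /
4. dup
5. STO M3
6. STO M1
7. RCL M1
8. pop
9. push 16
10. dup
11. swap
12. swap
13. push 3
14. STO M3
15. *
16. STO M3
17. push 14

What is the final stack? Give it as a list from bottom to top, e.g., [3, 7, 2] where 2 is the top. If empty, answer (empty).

Answer: [14]

Derivation:
After op 1 (push 12): stack=[12] mem=[0,0,0,0]
After op 2 (dup): stack=[12,12] mem=[0,0,0,0]
After op 3 (/): stack=[1] mem=[0,0,0,0]
After op 4 (dup): stack=[1,1] mem=[0,0,0,0]
After op 5 (STO M3): stack=[1] mem=[0,0,0,1]
After op 6 (STO M1): stack=[empty] mem=[0,1,0,1]
After op 7 (RCL M1): stack=[1] mem=[0,1,0,1]
After op 8 (pop): stack=[empty] mem=[0,1,0,1]
After op 9 (push 16): stack=[16] mem=[0,1,0,1]
After op 10 (dup): stack=[16,16] mem=[0,1,0,1]
After op 11 (swap): stack=[16,16] mem=[0,1,0,1]
After op 12 (swap): stack=[16,16] mem=[0,1,0,1]
After op 13 (push 3): stack=[16,16,3] mem=[0,1,0,1]
After op 14 (STO M3): stack=[16,16] mem=[0,1,0,3]
After op 15 (*): stack=[256] mem=[0,1,0,3]
After op 16 (STO M3): stack=[empty] mem=[0,1,0,256]
After op 17 (push 14): stack=[14] mem=[0,1,0,256]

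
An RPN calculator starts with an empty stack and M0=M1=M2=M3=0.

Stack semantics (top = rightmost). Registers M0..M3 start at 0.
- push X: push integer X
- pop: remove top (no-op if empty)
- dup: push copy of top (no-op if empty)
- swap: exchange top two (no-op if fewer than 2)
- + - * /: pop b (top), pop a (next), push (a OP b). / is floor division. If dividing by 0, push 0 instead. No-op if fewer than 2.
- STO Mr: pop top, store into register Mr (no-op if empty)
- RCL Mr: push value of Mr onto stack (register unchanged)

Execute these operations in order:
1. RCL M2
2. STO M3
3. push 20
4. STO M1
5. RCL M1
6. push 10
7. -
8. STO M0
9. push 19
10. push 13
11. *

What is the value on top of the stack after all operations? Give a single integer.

Answer: 247

Derivation:
After op 1 (RCL M2): stack=[0] mem=[0,0,0,0]
After op 2 (STO M3): stack=[empty] mem=[0,0,0,0]
After op 3 (push 20): stack=[20] mem=[0,0,0,0]
After op 4 (STO M1): stack=[empty] mem=[0,20,0,0]
After op 5 (RCL M1): stack=[20] mem=[0,20,0,0]
After op 6 (push 10): stack=[20,10] mem=[0,20,0,0]
After op 7 (-): stack=[10] mem=[0,20,0,0]
After op 8 (STO M0): stack=[empty] mem=[10,20,0,0]
After op 9 (push 19): stack=[19] mem=[10,20,0,0]
After op 10 (push 13): stack=[19,13] mem=[10,20,0,0]
After op 11 (*): stack=[247] mem=[10,20,0,0]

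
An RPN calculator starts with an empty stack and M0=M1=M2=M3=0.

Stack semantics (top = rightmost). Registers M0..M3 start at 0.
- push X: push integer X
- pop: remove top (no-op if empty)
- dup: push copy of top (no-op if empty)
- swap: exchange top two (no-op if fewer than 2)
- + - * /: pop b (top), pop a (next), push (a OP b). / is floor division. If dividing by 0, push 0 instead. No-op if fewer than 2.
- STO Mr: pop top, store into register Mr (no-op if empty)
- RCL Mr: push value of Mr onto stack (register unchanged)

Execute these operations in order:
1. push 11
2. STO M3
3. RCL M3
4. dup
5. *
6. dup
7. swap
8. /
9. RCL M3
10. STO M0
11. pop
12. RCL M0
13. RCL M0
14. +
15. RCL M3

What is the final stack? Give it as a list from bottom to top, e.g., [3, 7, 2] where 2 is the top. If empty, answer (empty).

After op 1 (push 11): stack=[11] mem=[0,0,0,0]
After op 2 (STO M3): stack=[empty] mem=[0,0,0,11]
After op 3 (RCL M3): stack=[11] mem=[0,0,0,11]
After op 4 (dup): stack=[11,11] mem=[0,0,0,11]
After op 5 (*): stack=[121] mem=[0,0,0,11]
After op 6 (dup): stack=[121,121] mem=[0,0,0,11]
After op 7 (swap): stack=[121,121] mem=[0,0,0,11]
After op 8 (/): stack=[1] mem=[0,0,0,11]
After op 9 (RCL M3): stack=[1,11] mem=[0,0,0,11]
After op 10 (STO M0): stack=[1] mem=[11,0,0,11]
After op 11 (pop): stack=[empty] mem=[11,0,0,11]
After op 12 (RCL M0): stack=[11] mem=[11,0,0,11]
After op 13 (RCL M0): stack=[11,11] mem=[11,0,0,11]
After op 14 (+): stack=[22] mem=[11,0,0,11]
After op 15 (RCL M3): stack=[22,11] mem=[11,0,0,11]

Answer: [22, 11]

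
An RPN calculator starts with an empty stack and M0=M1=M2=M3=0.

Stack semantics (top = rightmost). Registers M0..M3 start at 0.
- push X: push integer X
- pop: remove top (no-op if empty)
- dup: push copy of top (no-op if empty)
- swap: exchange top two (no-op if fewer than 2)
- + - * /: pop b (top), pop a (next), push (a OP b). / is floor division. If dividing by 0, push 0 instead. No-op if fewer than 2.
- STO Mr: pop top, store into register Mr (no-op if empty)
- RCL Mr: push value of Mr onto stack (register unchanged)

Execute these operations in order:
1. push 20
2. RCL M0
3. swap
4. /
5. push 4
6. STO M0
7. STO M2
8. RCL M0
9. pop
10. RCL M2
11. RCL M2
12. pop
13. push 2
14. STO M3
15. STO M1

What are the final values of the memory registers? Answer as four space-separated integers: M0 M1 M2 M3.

After op 1 (push 20): stack=[20] mem=[0,0,0,0]
After op 2 (RCL M0): stack=[20,0] mem=[0,0,0,0]
After op 3 (swap): stack=[0,20] mem=[0,0,0,0]
After op 4 (/): stack=[0] mem=[0,0,0,0]
After op 5 (push 4): stack=[0,4] mem=[0,0,0,0]
After op 6 (STO M0): stack=[0] mem=[4,0,0,0]
After op 7 (STO M2): stack=[empty] mem=[4,0,0,0]
After op 8 (RCL M0): stack=[4] mem=[4,0,0,0]
After op 9 (pop): stack=[empty] mem=[4,0,0,0]
After op 10 (RCL M2): stack=[0] mem=[4,0,0,0]
After op 11 (RCL M2): stack=[0,0] mem=[4,0,0,0]
After op 12 (pop): stack=[0] mem=[4,0,0,0]
After op 13 (push 2): stack=[0,2] mem=[4,0,0,0]
After op 14 (STO M3): stack=[0] mem=[4,0,0,2]
After op 15 (STO M1): stack=[empty] mem=[4,0,0,2]

Answer: 4 0 0 2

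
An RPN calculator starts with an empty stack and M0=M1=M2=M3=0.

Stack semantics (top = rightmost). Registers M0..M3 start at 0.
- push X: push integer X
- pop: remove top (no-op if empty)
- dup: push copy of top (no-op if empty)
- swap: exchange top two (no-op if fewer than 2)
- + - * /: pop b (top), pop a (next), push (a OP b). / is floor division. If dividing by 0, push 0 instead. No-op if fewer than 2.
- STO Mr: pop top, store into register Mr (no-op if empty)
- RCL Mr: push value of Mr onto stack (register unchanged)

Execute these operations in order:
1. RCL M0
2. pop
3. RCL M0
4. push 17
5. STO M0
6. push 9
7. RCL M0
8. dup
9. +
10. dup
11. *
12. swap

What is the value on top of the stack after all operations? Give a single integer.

After op 1 (RCL M0): stack=[0] mem=[0,0,0,0]
After op 2 (pop): stack=[empty] mem=[0,0,0,0]
After op 3 (RCL M0): stack=[0] mem=[0,0,0,0]
After op 4 (push 17): stack=[0,17] mem=[0,0,0,0]
After op 5 (STO M0): stack=[0] mem=[17,0,0,0]
After op 6 (push 9): stack=[0,9] mem=[17,0,0,0]
After op 7 (RCL M0): stack=[0,9,17] mem=[17,0,0,0]
After op 8 (dup): stack=[0,9,17,17] mem=[17,0,0,0]
After op 9 (+): stack=[0,9,34] mem=[17,0,0,0]
After op 10 (dup): stack=[0,9,34,34] mem=[17,0,0,0]
After op 11 (*): stack=[0,9,1156] mem=[17,0,0,0]
After op 12 (swap): stack=[0,1156,9] mem=[17,0,0,0]

Answer: 9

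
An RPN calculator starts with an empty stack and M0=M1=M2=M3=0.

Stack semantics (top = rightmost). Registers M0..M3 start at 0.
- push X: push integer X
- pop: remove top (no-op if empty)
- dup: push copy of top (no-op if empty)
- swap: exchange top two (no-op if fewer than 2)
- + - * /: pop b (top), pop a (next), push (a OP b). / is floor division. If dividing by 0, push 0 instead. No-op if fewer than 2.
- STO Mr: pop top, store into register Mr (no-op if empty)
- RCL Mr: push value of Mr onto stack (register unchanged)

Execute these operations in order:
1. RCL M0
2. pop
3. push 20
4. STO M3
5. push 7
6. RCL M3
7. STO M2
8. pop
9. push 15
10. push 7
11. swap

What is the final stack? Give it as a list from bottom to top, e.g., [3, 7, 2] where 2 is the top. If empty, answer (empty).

After op 1 (RCL M0): stack=[0] mem=[0,0,0,0]
After op 2 (pop): stack=[empty] mem=[0,0,0,0]
After op 3 (push 20): stack=[20] mem=[0,0,0,0]
After op 4 (STO M3): stack=[empty] mem=[0,0,0,20]
After op 5 (push 7): stack=[7] mem=[0,0,0,20]
After op 6 (RCL M3): stack=[7,20] mem=[0,0,0,20]
After op 7 (STO M2): stack=[7] mem=[0,0,20,20]
After op 8 (pop): stack=[empty] mem=[0,0,20,20]
After op 9 (push 15): stack=[15] mem=[0,0,20,20]
After op 10 (push 7): stack=[15,7] mem=[0,0,20,20]
After op 11 (swap): stack=[7,15] mem=[0,0,20,20]

Answer: [7, 15]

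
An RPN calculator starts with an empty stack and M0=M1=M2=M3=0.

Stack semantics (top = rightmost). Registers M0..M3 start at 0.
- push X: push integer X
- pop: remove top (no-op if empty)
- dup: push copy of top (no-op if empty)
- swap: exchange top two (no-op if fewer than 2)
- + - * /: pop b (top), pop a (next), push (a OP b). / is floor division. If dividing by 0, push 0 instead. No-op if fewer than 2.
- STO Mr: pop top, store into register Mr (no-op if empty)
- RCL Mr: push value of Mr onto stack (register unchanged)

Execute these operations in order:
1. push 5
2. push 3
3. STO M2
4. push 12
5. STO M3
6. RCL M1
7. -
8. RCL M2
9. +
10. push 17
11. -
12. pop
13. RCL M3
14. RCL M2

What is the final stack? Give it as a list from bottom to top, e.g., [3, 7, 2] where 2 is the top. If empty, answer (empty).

Answer: [12, 3]

Derivation:
After op 1 (push 5): stack=[5] mem=[0,0,0,0]
After op 2 (push 3): stack=[5,3] mem=[0,0,0,0]
After op 3 (STO M2): stack=[5] mem=[0,0,3,0]
After op 4 (push 12): stack=[5,12] mem=[0,0,3,0]
After op 5 (STO M3): stack=[5] mem=[0,0,3,12]
After op 6 (RCL M1): stack=[5,0] mem=[0,0,3,12]
After op 7 (-): stack=[5] mem=[0,0,3,12]
After op 8 (RCL M2): stack=[5,3] mem=[0,0,3,12]
After op 9 (+): stack=[8] mem=[0,0,3,12]
After op 10 (push 17): stack=[8,17] mem=[0,0,3,12]
After op 11 (-): stack=[-9] mem=[0,0,3,12]
After op 12 (pop): stack=[empty] mem=[0,0,3,12]
After op 13 (RCL M3): stack=[12] mem=[0,0,3,12]
After op 14 (RCL M2): stack=[12,3] mem=[0,0,3,12]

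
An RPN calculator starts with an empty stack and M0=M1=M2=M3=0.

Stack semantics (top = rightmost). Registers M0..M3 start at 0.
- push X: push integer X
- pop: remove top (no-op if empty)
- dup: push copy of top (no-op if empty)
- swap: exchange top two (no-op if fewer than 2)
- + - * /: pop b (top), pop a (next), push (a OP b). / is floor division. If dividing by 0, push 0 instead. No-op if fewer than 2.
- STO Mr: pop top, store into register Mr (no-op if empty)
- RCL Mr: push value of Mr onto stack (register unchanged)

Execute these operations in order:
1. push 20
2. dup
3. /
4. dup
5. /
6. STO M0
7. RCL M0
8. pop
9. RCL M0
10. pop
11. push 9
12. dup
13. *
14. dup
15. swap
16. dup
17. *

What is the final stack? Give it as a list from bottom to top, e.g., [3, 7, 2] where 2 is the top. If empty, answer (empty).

After op 1 (push 20): stack=[20] mem=[0,0,0,0]
After op 2 (dup): stack=[20,20] mem=[0,0,0,0]
After op 3 (/): stack=[1] mem=[0,0,0,0]
After op 4 (dup): stack=[1,1] mem=[0,0,0,0]
After op 5 (/): stack=[1] mem=[0,0,0,0]
After op 6 (STO M0): stack=[empty] mem=[1,0,0,0]
After op 7 (RCL M0): stack=[1] mem=[1,0,0,0]
After op 8 (pop): stack=[empty] mem=[1,0,0,0]
After op 9 (RCL M0): stack=[1] mem=[1,0,0,0]
After op 10 (pop): stack=[empty] mem=[1,0,0,0]
After op 11 (push 9): stack=[9] mem=[1,0,0,0]
After op 12 (dup): stack=[9,9] mem=[1,0,0,0]
After op 13 (*): stack=[81] mem=[1,0,0,0]
After op 14 (dup): stack=[81,81] mem=[1,0,0,0]
After op 15 (swap): stack=[81,81] mem=[1,0,0,0]
After op 16 (dup): stack=[81,81,81] mem=[1,0,0,0]
After op 17 (*): stack=[81,6561] mem=[1,0,0,0]

Answer: [81, 6561]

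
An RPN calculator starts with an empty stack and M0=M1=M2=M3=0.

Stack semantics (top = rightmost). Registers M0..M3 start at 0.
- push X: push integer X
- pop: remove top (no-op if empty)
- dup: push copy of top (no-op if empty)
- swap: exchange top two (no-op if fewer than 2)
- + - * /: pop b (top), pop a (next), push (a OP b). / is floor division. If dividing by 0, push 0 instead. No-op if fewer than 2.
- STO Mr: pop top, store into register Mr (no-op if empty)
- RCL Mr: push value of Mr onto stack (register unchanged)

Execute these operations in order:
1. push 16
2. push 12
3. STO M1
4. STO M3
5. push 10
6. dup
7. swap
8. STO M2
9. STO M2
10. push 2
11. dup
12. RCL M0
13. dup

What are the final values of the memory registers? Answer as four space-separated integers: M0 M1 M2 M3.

After op 1 (push 16): stack=[16] mem=[0,0,0,0]
After op 2 (push 12): stack=[16,12] mem=[0,0,0,0]
After op 3 (STO M1): stack=[16] mem=[0,12,0,0]
After op 4 (STO M3): stack=[empty] mem=[0,12,0,16]
After op 5 (push 10): stack=[10] mem=[0,12,0,16]
After op 6 (dup): stack=[10,10] mem=[0,12,0,16]
After op 7 (swap): stack=[10,10] mem=[0,12,0,16]
After op 8 (STO M2): stack=[10] mem=[0,12,10,16]
After op 9 (STO M2): stack=[empty] mem=[0,12,10,16]
After op 10 (push 2): stack=[2] mem=[0,12,10,16]
After op 11 (dup): stack=[2,2] mem=[0,12,10,16]
After op 12 (RCL M0): stack=[2,2,0] mem=[0,12,10,16]
After op 13 (dup): stack=[2,2,0,0] mem=[0,12,10,16]

Answer: 0 12 10 16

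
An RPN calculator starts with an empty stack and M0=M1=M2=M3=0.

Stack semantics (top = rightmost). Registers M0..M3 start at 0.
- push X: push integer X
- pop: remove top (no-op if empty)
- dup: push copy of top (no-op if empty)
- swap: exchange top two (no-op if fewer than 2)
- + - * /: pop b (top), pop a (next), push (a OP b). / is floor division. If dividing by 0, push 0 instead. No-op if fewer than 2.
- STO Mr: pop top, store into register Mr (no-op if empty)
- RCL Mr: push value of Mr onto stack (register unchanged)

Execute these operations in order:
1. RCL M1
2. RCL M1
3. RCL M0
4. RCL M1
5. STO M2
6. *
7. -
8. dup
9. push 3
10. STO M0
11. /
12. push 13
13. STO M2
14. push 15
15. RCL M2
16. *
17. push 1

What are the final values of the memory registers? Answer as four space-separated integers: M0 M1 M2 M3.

Answer: 3 0 13 0

Derivation:
After op 1 (RCL M1): stack=[0] mem=[0,0,0,0]
After op 2 (RCL M1): stack=[0,0] mem=[0,0,0,0]
After op 3 (RCL M0): stack=[0,0,0] mem=[0,0,0,0]
After op 4 (RCL M1): stack=[0,0,0,0] mem=[0,0,0,0]
After op 5 (STO M2): stack=[0,0,0] mem=[0,0,0,0]
After op 6 (*): stack=[0,0] mem=[0,0,0,0]
After op 7 (-): stack=[0] mem=[0,0,0,0]
After op 8 (dup): stack=[0,0] mem=[0,0,0,0]
After op 9 (push 3): stack=[0,0,3] mem=[0,0,0,0]
After op 10 (STO M0): stack=[0,0] mem=[3,0,0,0]
After op 11 (/): stack=[0] mem=[3,0,0,0]
After op 12 (push 13): stack=[0,13] mem=[3,0,0,0]
After op 13 (STO M2): stack=[0] mem=[3,0,13,0]
After op 14 (push 15): stack=[0,15] mem=[3,0,13,0]
After op 15 (RCL M2): stack=[0,15,13] mem=[3,0,13,0]
After op 16 (*): stack=[0,195] mem=[3,0,13,0]
After op 17 (push 1): stack=[0,195,1] mem=[3,0,13,0]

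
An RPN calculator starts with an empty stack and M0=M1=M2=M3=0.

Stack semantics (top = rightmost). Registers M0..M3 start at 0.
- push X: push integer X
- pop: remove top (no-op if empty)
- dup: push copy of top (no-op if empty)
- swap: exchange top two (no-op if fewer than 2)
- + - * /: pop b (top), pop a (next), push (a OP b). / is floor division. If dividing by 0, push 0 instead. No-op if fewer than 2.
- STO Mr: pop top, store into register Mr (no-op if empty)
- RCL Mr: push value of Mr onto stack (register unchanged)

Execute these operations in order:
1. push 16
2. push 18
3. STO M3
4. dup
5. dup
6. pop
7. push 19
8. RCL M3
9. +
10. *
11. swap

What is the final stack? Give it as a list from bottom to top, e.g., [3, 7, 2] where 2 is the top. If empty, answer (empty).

Answer: [592, 16]

Derivation:
After op 1 (push 16): stack=[16] mem=[0,0,0,0]
After op 2 (push 18): stack=[16,18] mem=[0,0,0,0]
After op 3 (STO M3): stack=[16] mem=[0,0,0,18]
After op 4 (dup): stack=[16,16] mem=[0,0,0,18]
After op 5 (dup): stack=[16,16,16] mem=[0,0,0,18]
After op 6 (pop): stack=[16,16] mem=[0,0,0,18]
After op 7 (push 19): stack=[16,16,19] mem=[0,0,0,18]
After op 8 (RCL M3): stack=[16,16,19,18] mem=[0,0,0,18]
After op 9 (+): stack=[16,16,37] mem=[0,0,0,18]
After op 10 (*): stack=[16,592] mem=[0,0,0,18]
After op 11 (swap): stack=[592,16] mem=[0,0,0,18]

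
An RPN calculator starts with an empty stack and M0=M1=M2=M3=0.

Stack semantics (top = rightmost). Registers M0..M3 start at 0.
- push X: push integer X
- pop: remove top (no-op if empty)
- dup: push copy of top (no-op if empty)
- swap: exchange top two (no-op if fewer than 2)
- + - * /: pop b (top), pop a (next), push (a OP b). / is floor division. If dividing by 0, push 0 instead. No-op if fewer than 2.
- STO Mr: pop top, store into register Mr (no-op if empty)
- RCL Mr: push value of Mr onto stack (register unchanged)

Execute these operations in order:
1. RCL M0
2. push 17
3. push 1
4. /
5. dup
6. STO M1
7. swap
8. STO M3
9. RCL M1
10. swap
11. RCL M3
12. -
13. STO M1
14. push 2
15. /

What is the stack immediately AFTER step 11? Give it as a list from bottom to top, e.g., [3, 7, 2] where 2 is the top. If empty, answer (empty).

After op 1 (RCL M0): stack=[0] mem=[0,0,0,0]
After op 2 (push 17): stack=[0,17] mem=[0,0,0,0]
After op 3 (push 1): stack=[0,17,1] mem=[0,0,0,0]
After op 4 (/): stack=[0,17] mem=[0,0,0,0]
After op 5 (dup): stack=[0,17,17] mem=[0,0,0,0]
After op 6 (STO M1): stack=[0,17] mem=[0,17,0,0]
After op 7 (swap): stack=[17,0] mem=[0,17,0,0]
After op 8 (STO M3): stack=[17] mem=[0,17,0,0]
After op 9 (RCL M1): stack=[17,17] mem=[0,17,0,0]
After op 10 (swap): stack=[17,17] mem=[0,17,0,0]
After op 11 (RCL M3): stack=[17,17,0] mem=[0,17,0,0]

[17, 17, 0]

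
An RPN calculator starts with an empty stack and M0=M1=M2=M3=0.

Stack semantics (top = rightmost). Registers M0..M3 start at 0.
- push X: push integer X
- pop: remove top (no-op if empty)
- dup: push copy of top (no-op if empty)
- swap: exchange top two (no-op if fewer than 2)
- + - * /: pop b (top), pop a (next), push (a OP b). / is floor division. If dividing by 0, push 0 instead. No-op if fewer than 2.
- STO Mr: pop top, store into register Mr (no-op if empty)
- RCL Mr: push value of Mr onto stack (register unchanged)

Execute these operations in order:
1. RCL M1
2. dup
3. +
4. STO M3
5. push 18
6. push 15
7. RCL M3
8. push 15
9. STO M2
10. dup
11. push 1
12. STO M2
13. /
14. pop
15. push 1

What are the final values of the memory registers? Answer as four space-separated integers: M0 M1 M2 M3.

After op 1 (RCL M1): stack=[0] mem=[0,0,0,0]
After op 2 (dup): stack=[0,0] mem=[0,0,0,0]
After op 3 (+): stack=[0] mem=[0,0,0,0]
After op 4 (STO M3): stack=[empty] mem=[0,0,0,0]
After op 5 (push 18): stack=[18] mem=[0,0,0,0]
After op 6 (push 15): stack=[18,15] mem=[0,0,0,0]
After op 7 (RCL M3): stack=[18,15,0] mem=[0,0,0,0]
After op 8 (push 15): stack=[18,15,0,15] mem=[0,0,0,0]
After op 9 (STO M2): stack=[18,15,0] mem=[0,0,15,0]
After op 10 (dup): stack=[18,15,0,0] mem=[0,0,15,0]
After op 11 (push 1): stack=[18,15,0,0,1] mem=[0,0,15,0]
After op 12 (STO M2): stack=[18,15,0,0] mem=[0,0,1,0]
After op 13 (/): stack=[18,15,0] mem=[0,0,1,0]
After op 14 (pop): stack=[18,15] mem=[0,0,1,0]
After op 15 (push 1): stack=[18,15,1] mem=[0,0,1,0]

Answer: 0 0 1 0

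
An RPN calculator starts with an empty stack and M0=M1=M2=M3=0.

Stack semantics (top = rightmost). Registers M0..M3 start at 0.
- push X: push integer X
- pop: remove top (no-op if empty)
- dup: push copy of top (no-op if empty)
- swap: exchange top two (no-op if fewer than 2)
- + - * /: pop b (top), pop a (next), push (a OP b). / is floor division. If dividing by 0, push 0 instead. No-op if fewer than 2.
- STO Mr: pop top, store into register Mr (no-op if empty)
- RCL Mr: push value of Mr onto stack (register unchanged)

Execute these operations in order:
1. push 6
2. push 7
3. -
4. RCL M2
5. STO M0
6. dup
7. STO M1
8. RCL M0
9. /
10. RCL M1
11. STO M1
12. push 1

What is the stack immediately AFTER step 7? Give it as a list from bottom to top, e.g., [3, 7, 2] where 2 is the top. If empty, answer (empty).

After op 1 (push 6): stack=[6] mem=[0,0,0,0]
After op 2 (push 7): stack=[6,7] mem=[0,0,0,0]
After op 3 (-): stack=[-1] mem=[0,0,0,0]
After op 4 (RCL M2): stack=[-1,0] mem=[0,0,0,0]
After op 5 (STO M0): stack=[-1] mem=[0,0,0,0]
After op 6 (dup): stack=[-1,-1] mem=[0,0,0,0]
After op 7 (STO M1): stack=[-1] mem=[0,-1,0,0]

[-1]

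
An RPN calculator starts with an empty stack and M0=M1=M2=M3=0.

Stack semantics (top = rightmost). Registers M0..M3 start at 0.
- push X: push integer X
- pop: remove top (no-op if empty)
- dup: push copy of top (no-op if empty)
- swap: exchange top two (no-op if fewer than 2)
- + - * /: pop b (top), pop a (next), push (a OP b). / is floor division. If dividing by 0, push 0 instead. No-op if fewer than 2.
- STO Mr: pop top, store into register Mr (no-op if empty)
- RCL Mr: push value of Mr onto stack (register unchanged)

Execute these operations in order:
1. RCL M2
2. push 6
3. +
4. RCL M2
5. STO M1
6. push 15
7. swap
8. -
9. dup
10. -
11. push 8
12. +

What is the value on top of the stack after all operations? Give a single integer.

Answer: 8

Derivation:
After op 1 (RCL M2): stack=[0] mem=[0,0,0,0]
After op 2 (push 6): stack=[0,6] mem=[0,0,0,0]
After op 3 (+): stack=[6] mem=[0,0,0,0]
After op 4 (RCL M2): stack=[6,0] mem=[0,0,0,0]
After op 5 (STO M1): stack=[6] mem=[0,0,0,0]
After op 6 (push 15): stack=[6,15] mem=[0,0,0,0]
After op 7 (swap): stack=[15,6] mem=[0,0,0,0]
After op 8 (-): stack=[9] mem=[0,0,0,0]
After op 9 (dup): stack=[9,9] mem=[0,0,0,0]
After op 10 (-): stack=[0] mem=[0,0,0,0]
After op 11 (push 8): stack=[0,8] mem=[0,0,0,0]
After op 12 (+): stack=[8] mem=[0,0,0,0]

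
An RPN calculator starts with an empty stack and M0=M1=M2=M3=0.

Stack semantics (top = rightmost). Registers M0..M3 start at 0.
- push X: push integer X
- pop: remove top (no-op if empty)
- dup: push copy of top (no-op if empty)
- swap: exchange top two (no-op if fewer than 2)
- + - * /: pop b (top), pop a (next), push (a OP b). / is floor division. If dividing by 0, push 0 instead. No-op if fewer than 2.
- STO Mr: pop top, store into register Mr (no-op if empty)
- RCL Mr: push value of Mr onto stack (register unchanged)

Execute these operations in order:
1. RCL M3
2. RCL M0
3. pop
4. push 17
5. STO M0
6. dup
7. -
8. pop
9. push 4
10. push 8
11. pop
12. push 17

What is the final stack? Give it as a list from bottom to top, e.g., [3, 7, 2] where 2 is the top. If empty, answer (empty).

Answer: [4, 17]

Derivation:
After op 1 (RCL M3): stack=[0] mem=[0,0,0,0]
After op 2 (RCL M0): stack=[0,0] mem=[0,0,0,0]
After op 3 (pop): stack=[0] mem=[0,0,0,0]
After op 4 (push 17): stack=[0,17] mem=[0,0,0,0]
After op 5 (STO M0): stack=[0] mem=[17,0,0,0]
After op 6 (dup): stack=[0,0] mem=[17,0,0,0]
After op 7 (-): stack=[0] mem=[17,0,0,0]
After op 8 (pop): stack=[empty] mem=[17,0,0,0]
After op 9 (push 4): stack=[4] mem=[17,0,0,0]
After op 10 (push 8): stack=[4,8] mem=[17,0,0,0]
After op 11 (pop): stack=[4] mem=[17,0,0,0]
After op 12 (push 17): stack=[4,17] mem=[17,0,0,0]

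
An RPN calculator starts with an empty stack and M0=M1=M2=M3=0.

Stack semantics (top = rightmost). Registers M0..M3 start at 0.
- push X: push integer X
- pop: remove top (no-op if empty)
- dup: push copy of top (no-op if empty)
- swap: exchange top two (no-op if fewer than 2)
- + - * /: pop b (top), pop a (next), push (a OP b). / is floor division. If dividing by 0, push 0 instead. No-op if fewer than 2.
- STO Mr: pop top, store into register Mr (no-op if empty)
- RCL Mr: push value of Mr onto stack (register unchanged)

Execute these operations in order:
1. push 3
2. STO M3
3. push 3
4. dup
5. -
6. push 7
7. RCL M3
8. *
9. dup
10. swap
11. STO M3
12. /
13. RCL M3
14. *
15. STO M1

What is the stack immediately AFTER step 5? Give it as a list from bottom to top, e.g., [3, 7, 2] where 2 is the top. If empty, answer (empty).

After op 1 (push 3): stack=[3] mem=[0,0,0,0]
After op 2 (STO M3): stack=[empty] mem=[0,0,0,3]
After op 3 (push 3): stack=[3] mem=[0,0,0,3]
After op 4 (dup): stack=[3,3] mem=[0,0,0,3]
After op 5 (-): stack=[0] mem=[0,0,0,3]

[0]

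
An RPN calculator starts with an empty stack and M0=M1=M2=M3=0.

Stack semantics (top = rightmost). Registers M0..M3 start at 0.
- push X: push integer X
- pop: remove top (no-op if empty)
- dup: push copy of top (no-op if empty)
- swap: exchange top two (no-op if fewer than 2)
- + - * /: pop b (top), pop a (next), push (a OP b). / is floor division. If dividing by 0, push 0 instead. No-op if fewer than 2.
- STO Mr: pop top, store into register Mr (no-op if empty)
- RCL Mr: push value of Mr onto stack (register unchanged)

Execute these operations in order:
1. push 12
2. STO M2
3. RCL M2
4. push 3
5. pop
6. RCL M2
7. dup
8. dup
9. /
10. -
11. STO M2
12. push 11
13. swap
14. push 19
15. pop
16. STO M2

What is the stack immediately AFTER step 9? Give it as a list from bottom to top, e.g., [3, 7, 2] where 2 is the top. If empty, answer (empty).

After op 1 (push 12): stack=[12] mem=[0,0,0,0]
After op 2 (STO M2): stack=[empty] mem=[0,0,12,0]
After op 3 (RCL M2): stack=[12] mem=[0,0,12,0]
After op 4 (push 3): stack=[12,3] mem=[0,0,12,0]
After op 5 (pop): stack=[12] mem=[0,0,12,0]
After op 6 (RCL M2): stack=[12,12] mem=[0,0,12,0]
After op 7 (dup): stack=[12,12,12] mem=[0,0,12,0]
After op 8 (dup): stack=[12,12,12,12] mem=[0,0,12,0]
After op 9 (/): stack=[12,12,1] mem=[0,0,12,0]

[12, 12, 1]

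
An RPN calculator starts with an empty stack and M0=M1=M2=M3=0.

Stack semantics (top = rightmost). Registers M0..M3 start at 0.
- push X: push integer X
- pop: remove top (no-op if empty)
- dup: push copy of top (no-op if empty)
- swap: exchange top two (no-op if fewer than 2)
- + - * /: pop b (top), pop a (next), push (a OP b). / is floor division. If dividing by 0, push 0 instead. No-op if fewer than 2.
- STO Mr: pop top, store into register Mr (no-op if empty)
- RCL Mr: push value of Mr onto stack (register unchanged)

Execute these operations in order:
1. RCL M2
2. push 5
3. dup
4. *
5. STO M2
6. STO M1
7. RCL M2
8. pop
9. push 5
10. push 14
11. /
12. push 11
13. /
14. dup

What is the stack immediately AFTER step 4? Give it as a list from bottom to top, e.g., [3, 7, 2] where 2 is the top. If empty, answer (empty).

After op 1 (RCL M2): stack=[0] mem=[0,0,0,0]
After op 2 (push 5): stack=[0,5] mem=[0,0,0,0]
After op 3 (dup): stack=[0,5,5] mem=[0,0,0,0]
After op 4 (*): stack=[0,25] mem=[0,0,0,0]

[0, 25]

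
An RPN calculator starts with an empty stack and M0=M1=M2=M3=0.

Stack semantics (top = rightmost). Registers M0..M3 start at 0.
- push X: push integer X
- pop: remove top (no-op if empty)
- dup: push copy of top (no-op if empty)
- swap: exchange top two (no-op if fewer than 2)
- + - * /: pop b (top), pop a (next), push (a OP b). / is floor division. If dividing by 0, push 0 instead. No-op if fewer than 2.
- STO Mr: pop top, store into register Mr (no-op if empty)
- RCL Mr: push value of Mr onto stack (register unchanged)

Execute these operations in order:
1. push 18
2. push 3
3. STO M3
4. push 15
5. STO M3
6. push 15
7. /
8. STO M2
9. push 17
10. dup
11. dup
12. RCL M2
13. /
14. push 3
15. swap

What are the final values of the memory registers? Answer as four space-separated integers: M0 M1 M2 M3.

Answer: 0 0 1 15

Derivation:
After op 1 (push 18): stack=[18] mem=[0,0,0,0]
After op 2 (push 3): stack=[18,3] mem=[0,0,0,0]
After op 3 (STO M3): stack=[18] mem=[0,0,0,3]
After op 4 (push 15): stack=[18,15] mem=[0,0,0,3]
After op 5 (STO M3): stack=[18] mem=[0,0,0,15]
After op 6 (push 15): stack=[18,15] mem=[0,0,0,15]
After op 7 (/): stack=[1] mem=[0,0,0,15]
After op 8 (STO M2): stack=[empty] mem=[0,0,1,15]
After op 9 (push 17): stack=[17] mem=[0,0,1,15]
After op 10 (dup): stack=[17,17] mem=[0,0,1,15]
After op 11 (dup): stack=[17,17,17] mem=[0,0,1,15]
After op 12 (RCL M2): stack=[17,17,17,1] mem=[0,0,1,15]
After op 13 (/): stack=[17,17,17] mem=[0,0,1,15]
After op 14 (push 3): stack=[17,17,17,3] mem=[0,0,1,15]
After op 15 (swap): stack=[17,17,3,17] mem=[0,0,1,15]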